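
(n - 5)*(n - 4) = n^2 - 9*n + 20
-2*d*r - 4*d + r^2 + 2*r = (-2*d + r)*(r + 2)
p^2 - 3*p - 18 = (p - 6)*(p + 3)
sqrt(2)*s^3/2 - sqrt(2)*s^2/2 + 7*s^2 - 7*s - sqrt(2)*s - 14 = (s - 2)*(s + 7*sqrt(2))*(sqrt(2)*s/2 + sqrt(2)/2)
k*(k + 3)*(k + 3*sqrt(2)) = k^3 + 3*k^2 + 3*sqrt(2)*k^2 + 9*sqrt(2)*k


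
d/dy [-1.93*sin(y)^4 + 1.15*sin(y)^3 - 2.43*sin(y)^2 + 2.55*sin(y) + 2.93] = (-7.72*sin(y)^3 + 3.45*sin(y)^2 - 4.86*sin(y) + 2.55)*cos(y)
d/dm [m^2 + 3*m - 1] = 2*m + 3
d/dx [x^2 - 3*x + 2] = 2*x - 3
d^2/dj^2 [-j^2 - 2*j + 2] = -2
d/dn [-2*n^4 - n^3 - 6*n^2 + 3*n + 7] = -8*n^3 - 3*n^2 - 12*n + 3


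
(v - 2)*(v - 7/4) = v^2 - 15*v/4 + 7/2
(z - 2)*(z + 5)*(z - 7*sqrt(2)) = z^3 - 7*sqrt(2)*z^2 + 3*z^2 - 21*sqrt(2)*z - 10*z + 70*sqrt(2)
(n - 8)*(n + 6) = n^2 - 2*n - 48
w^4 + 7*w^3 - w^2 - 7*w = w*(w - 1)*(w + 1)*(w + 7)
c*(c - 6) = c^2 - 6*c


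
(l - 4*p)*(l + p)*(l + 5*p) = l^3 + 2*l^2*p - 19*l*p^2 - 20*p^3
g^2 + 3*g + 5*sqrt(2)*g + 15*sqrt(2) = (g + 3)*(g + 5*sqrt(2))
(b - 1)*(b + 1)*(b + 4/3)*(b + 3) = b^4 + 13*b^3/3 + 3*b^2 - 13*b/3 - 4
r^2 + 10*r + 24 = (r + 4)*(r + 6)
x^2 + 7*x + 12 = (x + 3)*(x + 4)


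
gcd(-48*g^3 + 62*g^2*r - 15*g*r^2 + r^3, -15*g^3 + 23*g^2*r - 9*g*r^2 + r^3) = -g + r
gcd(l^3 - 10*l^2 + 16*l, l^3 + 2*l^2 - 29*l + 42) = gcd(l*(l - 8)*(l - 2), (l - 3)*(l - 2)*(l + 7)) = l - 2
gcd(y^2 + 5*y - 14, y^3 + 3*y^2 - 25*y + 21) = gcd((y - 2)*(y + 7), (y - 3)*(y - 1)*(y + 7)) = y + 7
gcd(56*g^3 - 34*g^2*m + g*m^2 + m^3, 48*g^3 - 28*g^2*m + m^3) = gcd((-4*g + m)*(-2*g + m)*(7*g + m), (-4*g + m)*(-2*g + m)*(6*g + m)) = 8*g^2 - 6*g*m + m^2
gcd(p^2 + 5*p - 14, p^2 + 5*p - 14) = p^2 + 5*p - 14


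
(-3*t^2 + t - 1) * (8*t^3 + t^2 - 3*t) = -24*t^5 + 5*t^4 + 2*t^3 - 4*t^2 + 3*t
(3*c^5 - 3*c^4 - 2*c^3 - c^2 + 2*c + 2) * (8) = 24*c^5 - 24*c^4 - 16*c^3 - 8*c^2 + 16*c + 16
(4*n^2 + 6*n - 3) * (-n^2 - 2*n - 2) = -4*n^4 - 14*n^3 - 17*n^2 - 6*n + 6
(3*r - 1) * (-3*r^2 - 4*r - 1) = -9*r^3 - 9*r^2 + r + 1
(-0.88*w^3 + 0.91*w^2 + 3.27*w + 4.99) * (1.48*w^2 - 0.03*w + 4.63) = -1.3024*w^5 + 1.3732*w^4 + 0.7379*w^3 + 11.5004*w^2 + 14.9904*w + 23.1037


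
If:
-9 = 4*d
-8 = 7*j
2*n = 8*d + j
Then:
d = -9/4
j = -8/7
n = -67/7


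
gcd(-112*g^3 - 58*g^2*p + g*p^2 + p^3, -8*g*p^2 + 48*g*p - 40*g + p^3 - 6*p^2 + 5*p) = -8*g + p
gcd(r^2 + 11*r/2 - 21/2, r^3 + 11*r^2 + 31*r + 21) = r + 7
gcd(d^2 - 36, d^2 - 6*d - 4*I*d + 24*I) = d - 6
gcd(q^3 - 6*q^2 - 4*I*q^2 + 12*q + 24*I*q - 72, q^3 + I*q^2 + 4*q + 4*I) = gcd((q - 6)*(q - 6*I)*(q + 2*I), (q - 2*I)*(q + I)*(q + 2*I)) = q + 2*I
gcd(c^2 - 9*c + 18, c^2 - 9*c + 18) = c^2 - 9*c + 18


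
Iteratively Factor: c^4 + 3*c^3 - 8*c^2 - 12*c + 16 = (c - 2)*(c^3 + 5*c^2 + 2*c - 8) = (c - 2)*(c + 2)*(c^2 + 3*c - 4) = (c - 2)*(c + 2)*(c + 4)*(c - 1)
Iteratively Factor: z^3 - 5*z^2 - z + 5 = (z + 1)*(z^2 - 6*z + 5) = (z - 5)*(z + 1)*(z - 1)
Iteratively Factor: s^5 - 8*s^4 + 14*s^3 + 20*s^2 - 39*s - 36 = (s + 1)*(s^4 - 9*s^3 + 23*s^2 - 3*s - 36) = (s + 1)^2*(s^3 - 10*s^2 + 33*s - 36) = (s - 3)*(s + 1)^2*(s^2 - 7*s + 12) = (s - 4)*(s - 3)*(s + 1)^2*(s - 3)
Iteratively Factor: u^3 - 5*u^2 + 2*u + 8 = (u - 4)*(u^2 - u - 2) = (u - 4)*(u + 1)*(u - 2)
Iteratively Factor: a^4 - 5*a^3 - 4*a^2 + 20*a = (a)*(a^3 - 5*a^2 - 4*a + 20) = a*(a - 5)*(a^2 - 4) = a*(a - 5)*(a + 2)*(a - 2)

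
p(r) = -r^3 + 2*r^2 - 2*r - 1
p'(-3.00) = -41.00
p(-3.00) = 50.00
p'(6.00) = -86.00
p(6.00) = -157.00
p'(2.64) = -12.35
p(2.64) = -10.74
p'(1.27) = -1.76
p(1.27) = -2.36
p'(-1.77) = -18.48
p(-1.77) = 14.35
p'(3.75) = -29.19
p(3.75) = -33.11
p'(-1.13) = -10.35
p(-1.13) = 5.26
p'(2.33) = -8.97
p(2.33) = -7.45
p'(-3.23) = -46.22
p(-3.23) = 60.02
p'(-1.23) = -11.46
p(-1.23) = 6.35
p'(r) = -3*r^2 + 4*r - 2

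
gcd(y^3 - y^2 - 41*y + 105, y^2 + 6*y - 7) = y + 7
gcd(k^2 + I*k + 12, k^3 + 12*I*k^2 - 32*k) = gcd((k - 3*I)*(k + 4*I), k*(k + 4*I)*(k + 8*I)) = k + 4*I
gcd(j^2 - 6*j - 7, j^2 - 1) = j + 1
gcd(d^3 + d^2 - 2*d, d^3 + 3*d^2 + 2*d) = d^2 + 2*d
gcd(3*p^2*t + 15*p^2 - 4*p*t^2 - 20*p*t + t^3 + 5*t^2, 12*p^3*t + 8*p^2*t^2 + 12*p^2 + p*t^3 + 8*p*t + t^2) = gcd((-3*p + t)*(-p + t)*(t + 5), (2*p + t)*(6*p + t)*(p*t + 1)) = 1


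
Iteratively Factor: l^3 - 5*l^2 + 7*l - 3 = (l - 1)*(l^2 - 4*l + 3) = (l - 3)*(l - 1)*(l - 1)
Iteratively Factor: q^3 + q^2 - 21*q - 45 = (q - 5)*(q^2 + 6*q + 9) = (q - 5)*(q + 3)*(q + 3)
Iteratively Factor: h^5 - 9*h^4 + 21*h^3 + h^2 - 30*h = (h - 2)*(h^4 - 7*h^3 + 7*h^2 + 15*h) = (h - 2)*(h + 1)*(h^3 - 8*h^2 + 15*h) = (h - 5)*(h - 2)*(h + 1)*(h^2 - 3*h) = (h - 5)*(h - 3)*(h - 2)*(h + 1)*(h)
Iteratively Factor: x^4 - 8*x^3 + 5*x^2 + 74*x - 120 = (x - 2)*(x^3 - 6*x^2 - 7*x + 60) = (x - 4)*(x - 2)*(x^2 - 2*x - 15) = (x - 5)*(x - 4)*(x - 2)*(x + 3)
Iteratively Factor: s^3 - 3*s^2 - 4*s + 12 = (s - 3)*(s^2 - 4) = (s - 3)*(s + 2)*(s - 2)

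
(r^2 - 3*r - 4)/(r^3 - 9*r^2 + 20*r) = (r + 1)/(r*(r - 5))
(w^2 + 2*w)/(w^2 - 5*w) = (w + 2)/(w - 5)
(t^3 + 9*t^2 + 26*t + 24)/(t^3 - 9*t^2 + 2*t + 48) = (t^2 + 7*t + 12)/(t^2 - 11*t + 24)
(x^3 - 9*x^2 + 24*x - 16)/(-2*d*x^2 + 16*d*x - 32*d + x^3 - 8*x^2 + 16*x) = (x - 1)/(-2*d + x)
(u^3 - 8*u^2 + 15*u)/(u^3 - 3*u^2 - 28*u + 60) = u*(u^2 - 8*u + 15)/(u^3 - 3*u^2 - 28*u + 60)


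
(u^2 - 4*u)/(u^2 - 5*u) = (u - 4)/(u - 5)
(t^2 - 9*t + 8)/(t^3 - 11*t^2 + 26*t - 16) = 1/(t - 2)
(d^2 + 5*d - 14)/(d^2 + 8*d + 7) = (d - 2)/(d + 1)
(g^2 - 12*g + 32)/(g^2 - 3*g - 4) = (g - 8)/(g + 1)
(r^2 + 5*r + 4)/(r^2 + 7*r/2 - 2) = 2*(r + 1)/(2*r - 1)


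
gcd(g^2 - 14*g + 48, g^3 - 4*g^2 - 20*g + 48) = g - 6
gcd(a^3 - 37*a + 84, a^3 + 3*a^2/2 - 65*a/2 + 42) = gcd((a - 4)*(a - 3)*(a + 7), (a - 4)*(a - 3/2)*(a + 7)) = a^2 + 3*a - 28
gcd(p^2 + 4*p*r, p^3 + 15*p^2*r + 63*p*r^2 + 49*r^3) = 1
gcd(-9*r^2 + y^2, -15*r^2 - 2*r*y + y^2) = 3*r + y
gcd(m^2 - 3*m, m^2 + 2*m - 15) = m - 3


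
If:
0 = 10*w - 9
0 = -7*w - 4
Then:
No Solution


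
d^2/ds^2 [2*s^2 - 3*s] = 4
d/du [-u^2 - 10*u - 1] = -2*u - 10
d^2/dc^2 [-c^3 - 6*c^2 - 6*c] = -6*c - 12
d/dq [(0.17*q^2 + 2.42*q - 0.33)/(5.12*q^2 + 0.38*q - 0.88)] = (-12.3258*q^2 + 3.08*q - 2.0042)/(26.2144*q^4 + 3.8912*q^3 - 8.8668*q^2 - 0.6688*q + 0.7744)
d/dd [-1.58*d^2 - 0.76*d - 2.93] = -3.16*d - 0.76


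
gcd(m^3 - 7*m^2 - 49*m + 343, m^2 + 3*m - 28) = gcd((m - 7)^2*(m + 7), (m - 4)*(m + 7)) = m + 7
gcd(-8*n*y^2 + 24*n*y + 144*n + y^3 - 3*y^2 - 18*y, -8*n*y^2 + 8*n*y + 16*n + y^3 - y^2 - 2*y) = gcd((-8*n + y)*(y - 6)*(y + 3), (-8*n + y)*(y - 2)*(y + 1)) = -8*n + y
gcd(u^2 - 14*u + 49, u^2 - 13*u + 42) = u - 7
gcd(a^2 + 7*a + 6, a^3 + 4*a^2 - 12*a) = a + 6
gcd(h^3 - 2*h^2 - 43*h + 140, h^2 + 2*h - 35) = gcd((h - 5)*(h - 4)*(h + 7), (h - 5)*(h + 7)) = h^2 + 2*h - 35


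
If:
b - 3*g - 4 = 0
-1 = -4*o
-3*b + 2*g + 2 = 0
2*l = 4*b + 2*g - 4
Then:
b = -2/7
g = -10/7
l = -4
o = 1/4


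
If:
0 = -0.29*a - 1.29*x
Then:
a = -4.44827586206897*x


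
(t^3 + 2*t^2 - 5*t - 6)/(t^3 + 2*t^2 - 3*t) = (t^2 - t - 2)/(t*(t - 1))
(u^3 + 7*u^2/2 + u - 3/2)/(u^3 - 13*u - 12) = (u - 1/2)/(u - 4)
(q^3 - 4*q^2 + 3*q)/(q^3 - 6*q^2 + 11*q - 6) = q/(q - 2)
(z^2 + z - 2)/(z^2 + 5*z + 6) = (z - 1)/(z + 3)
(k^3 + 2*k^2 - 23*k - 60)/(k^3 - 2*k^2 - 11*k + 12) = (k^2 - k - 20)/(k^2 - 5*k + 4)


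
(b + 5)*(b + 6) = b^2 + 11*b + 30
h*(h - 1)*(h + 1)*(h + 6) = h^4 + 6*h^3 - h^2 - 6*h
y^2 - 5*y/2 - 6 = (y - 4)*(y + 3/2)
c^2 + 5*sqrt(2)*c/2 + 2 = (c + sqrt(2)/2)*(c + 2*sqrt(2))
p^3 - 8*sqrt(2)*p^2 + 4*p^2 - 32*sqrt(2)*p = p*(p + 4)*(p - 8*sqrt(2))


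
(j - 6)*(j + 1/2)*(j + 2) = j^3 - 7*j^2/2 - 14*j - 6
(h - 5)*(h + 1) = h^2 - 4*h - 5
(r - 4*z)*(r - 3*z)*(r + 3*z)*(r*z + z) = r^4*z - 4*r^3*z^2 + r^3*z - 9*r^2*z^3 - 4*r^2*z^2 + 36*r*z^4 - 9*r*z^3 + 36*z^4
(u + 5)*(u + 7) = u^2 + 12*u + 35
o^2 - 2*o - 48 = (o - 8)*(o + 6)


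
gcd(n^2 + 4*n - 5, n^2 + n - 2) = n - 1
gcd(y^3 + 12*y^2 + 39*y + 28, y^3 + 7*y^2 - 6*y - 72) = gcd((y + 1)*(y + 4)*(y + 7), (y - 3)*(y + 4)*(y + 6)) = y + 4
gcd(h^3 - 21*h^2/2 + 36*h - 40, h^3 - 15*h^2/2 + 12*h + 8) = h^2 - 8*h + 16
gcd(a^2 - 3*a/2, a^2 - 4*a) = a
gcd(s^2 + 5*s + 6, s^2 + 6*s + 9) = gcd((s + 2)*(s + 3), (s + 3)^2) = s + 3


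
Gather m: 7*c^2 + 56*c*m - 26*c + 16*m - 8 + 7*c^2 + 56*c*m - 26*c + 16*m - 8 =14*c^2 - 52*c + m*(112*c + 32) - 16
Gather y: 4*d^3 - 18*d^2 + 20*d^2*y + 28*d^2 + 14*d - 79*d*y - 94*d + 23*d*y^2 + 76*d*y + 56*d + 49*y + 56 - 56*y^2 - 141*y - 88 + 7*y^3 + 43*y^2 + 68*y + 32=4*d^3 + 10*d^2 - 24*d + 7*y^3 + y^2*(23*d - 13) + y*(20*d^2 - 3*d - 24)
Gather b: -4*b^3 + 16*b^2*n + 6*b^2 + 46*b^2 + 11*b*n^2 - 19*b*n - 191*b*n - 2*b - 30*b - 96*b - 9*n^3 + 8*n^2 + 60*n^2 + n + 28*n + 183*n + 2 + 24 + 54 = -4*b^3 + b^2*(16*n + 52) + b*(11*n^2 - 210*n - 128) - 9*n^3 + 68*n^2 + 212*n + 80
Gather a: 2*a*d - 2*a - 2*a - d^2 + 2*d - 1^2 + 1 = a*(2*d - 4) - d^2 + 2*d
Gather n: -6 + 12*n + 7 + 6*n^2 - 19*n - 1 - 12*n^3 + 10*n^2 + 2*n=-12*n^3 + 16*n^2 - 5*n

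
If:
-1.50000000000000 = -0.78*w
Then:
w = 1.92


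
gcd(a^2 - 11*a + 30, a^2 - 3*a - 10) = a - 5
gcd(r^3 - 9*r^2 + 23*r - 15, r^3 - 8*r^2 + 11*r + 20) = r - 5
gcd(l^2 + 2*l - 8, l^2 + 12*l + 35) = 1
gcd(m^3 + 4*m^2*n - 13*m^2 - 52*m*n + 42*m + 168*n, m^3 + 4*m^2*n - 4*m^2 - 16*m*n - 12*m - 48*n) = m^2 + 4*m*n - 6*m - 24*n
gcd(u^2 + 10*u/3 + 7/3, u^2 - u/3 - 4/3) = u + 1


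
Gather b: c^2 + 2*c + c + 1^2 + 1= c^2 + 3*c + 2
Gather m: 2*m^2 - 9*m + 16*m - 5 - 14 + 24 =2*m^2 + 7*m + 5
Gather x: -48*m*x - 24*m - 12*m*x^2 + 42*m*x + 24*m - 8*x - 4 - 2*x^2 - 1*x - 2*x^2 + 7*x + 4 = x^2*(-12*m - 4) + x*(-6*m - 2)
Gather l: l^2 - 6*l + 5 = l^2 - 6*l + 5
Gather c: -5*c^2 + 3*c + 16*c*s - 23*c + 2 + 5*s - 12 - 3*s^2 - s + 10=-5*c^2 + c*(16*s - 20) - 3*s^2 + 4*s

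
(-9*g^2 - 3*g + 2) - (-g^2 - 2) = -8*g^2 - 3*g + 4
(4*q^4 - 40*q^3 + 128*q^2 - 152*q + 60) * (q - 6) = 4*q^5 - 64*q^4 + 368*q^3 - 920*q^2 + 972*q - 360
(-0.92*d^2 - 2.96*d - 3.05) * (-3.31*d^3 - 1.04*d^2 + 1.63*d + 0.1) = 3.0452*d^5 + 10.7544*d^4 + 11.6743*d^3 - 1.7448*d^2 - 5.2675*d - 0.305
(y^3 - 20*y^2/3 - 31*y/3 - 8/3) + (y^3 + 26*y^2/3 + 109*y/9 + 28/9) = 2*y^3 + 2*y^2 + 16*y/9 + 4/9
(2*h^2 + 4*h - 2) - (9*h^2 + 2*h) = -7*h^2 + 2*h - 2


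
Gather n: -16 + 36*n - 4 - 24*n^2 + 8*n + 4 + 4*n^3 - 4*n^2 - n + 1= 4*n^3 - 28*n^2 + 43*n - 15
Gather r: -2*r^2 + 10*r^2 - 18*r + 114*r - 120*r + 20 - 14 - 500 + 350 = 8*r^2 - 24*r - 144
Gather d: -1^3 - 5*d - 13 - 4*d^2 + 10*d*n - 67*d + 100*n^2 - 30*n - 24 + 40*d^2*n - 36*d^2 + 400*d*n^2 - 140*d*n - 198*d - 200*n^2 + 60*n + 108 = d^2*(40*n - 40) + d*(400*n^2 - 130*n - 270) - 100*n^2 + 30*n + 70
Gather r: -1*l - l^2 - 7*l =-l^2 - 8*l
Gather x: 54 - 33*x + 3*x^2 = 3*x^2 - 33*x + 54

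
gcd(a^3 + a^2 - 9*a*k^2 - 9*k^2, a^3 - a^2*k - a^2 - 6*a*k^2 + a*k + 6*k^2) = a - 3*k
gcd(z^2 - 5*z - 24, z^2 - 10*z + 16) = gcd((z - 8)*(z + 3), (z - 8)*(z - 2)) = z - 8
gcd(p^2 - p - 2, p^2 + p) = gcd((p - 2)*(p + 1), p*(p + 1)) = p + 1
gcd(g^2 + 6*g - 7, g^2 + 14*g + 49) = g + 7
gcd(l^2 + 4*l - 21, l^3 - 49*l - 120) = 1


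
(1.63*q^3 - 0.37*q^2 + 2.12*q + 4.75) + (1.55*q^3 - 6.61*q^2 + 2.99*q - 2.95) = 3.18*q^3 - 6.98*q^2 + 5.11*q + 1.8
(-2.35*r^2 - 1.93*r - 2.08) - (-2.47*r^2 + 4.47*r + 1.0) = 0.12*r^2 - 6.4*r - 3.08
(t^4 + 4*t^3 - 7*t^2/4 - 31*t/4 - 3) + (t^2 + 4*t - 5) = t^4 + 4*t^3 - 3*t^2/4 - 15*t/4 - 8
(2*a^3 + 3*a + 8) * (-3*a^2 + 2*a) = -6*a^5 + 4*a^4 - 9*a^3 - 18*a^2 + 16*a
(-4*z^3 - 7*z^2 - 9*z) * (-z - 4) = 4*z^4 + 23*z^3 + 37*z^2 + 36*z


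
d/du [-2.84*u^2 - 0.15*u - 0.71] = -5.68*u - 0.15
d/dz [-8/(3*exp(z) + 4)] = 24*exp(z)/(3*exp(z) + 4)^2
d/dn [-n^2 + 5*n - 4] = 5 - 2*n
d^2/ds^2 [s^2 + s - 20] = 2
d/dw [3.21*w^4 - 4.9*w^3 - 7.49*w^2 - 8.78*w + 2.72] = 12.84*w^3 - 14.7*w^2 - 14.98*w - 8.78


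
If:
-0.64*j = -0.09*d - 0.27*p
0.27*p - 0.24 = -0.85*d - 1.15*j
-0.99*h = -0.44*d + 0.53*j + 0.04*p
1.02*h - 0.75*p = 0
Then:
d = 0.19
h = 0.05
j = 0.06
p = 0.07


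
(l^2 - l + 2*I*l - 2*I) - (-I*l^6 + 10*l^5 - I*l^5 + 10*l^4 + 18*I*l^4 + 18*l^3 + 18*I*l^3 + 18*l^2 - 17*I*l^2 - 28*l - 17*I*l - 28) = I*l^6 - 10*l^5 + I*l^5 - 10*l^4 - 18*I*l^4 - 18*l^3 - 18*I*l^3 - 17*l^2 + 17*I*l^2 + 27*l + 19*I*l + 28 - 2*I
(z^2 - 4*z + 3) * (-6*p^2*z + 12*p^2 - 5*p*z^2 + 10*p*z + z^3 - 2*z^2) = -6*p^2*z^3 + 36*p^2*z^2 - 66*p^2*z + 36*p^2 - 5*p*z^4 + 30*p*z^3 - 55*p*z^2 + 30*p*z + z^5 - 6*z^4 + 11*z^3 - 6*z^2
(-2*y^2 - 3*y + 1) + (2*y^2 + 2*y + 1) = 2 - y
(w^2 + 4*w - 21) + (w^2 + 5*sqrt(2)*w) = 2*w^2 + 4*w + 5*sqrt(2)*w - 21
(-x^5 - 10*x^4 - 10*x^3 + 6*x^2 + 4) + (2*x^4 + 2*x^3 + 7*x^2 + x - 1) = -x^5 - 8*x^4 - 8*x^3 + 13*x^2 + x + 3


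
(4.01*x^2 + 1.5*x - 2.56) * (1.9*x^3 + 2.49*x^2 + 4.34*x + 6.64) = 7.619*x^5 + 12.8349*x^4 + 16.2744*x^3 + 26.762*x^2 - 1.1504*x - 16.9984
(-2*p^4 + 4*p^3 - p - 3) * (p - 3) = -2*p^5 + 10*p^4 - 12*p^3 - p^2 + 9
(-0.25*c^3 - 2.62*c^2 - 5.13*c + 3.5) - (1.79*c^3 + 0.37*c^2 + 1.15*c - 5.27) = -2.04*c^3 - 2.99*c^2 - 6.28*c + 8.77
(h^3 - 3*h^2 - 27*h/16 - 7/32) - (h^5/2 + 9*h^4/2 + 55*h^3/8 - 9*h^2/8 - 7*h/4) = -h^5/2 - 9*h^4/2 - 47*h^3/8 - 15*h^2/8 + h/16 - 7/32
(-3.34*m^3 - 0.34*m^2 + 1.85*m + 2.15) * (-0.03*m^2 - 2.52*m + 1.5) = 0.1002*m^5 + 8.427*m^4 - 4.2087*m^3 - 5.2365*m^2 - 2.643*m + 3.225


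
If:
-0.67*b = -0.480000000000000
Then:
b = 0.72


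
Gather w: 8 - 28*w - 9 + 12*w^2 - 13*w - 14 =12*w^2 - 41*w - 15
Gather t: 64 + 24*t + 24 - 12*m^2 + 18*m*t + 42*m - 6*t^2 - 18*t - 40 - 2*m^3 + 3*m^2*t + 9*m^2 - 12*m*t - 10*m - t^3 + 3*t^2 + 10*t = -2*m^3 - 3*m^2 + 32*m - t^3 - 3*t^2 + t*(3*m^2 + 6*m + 16) + 48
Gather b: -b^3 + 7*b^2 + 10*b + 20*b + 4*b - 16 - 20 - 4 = -b^3 + 7*b^2 + 34*b - 40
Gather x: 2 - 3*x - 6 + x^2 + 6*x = x^2 + 3*x - 4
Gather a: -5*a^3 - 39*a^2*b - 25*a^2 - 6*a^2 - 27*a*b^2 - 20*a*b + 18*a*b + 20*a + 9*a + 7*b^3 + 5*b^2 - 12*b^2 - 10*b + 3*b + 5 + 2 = -5*a^3 + a^2*(-39*b - 31) + a*(-27*b^2 - 2*b + 29) + 7*b^3 - 7*b^2 - 7*b + 7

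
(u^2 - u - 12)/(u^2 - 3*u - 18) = (u - 4)/(u - 6)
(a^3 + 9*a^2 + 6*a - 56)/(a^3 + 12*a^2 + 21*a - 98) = (a + 4)/(a + 7)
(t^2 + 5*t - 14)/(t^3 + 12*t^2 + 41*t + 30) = (t^2 + 5*t - 14)/(t^3 + 12*t^2 + 41*t + 30)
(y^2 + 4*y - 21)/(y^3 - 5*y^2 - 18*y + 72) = (y + 7)/(y^2 - 2*y - 24)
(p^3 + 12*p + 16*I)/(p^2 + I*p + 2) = (p^2 - 2*I*p + 8)/(p - I)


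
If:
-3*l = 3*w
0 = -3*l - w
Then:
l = 0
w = 0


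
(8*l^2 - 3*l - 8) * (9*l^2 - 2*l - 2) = 72*l^4 - 43*l^3 - 82*l^2 + 22*l + 16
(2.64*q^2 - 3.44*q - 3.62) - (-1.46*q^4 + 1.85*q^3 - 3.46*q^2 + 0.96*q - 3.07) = 1.46*q^4 - 1.85*q^3 + 6.1*q^2 - 4.4*q - 0.55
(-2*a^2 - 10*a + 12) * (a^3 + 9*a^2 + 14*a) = -2*a^5 - 28*a^4 - 106*a^3 - 32*a^2 + 168*a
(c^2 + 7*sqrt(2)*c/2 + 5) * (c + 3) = c^3 + 3*c^2 + 7*sqrt(2)*c^2/2 + 5*c + 21*sqrt(2)*c/2 + 15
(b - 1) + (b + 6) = 2*b + 5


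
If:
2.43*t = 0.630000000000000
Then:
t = 0.26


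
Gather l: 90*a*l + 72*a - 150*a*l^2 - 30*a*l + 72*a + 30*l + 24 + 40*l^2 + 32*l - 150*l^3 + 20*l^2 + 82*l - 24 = 144*a - 150*l^3 + l^2*(60 - 150*a) + l*(60*a + 144)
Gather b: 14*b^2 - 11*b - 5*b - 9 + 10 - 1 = 14*b^2 - 16*b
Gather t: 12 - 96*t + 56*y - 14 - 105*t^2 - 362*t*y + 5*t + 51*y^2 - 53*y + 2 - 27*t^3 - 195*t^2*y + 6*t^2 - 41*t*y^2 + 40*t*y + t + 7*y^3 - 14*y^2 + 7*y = -27*t^3 + t^2*(-195*y - 99) + t*(-41*y^2 - 322*y - 90) + 7*y^3 + 37*y^2 + 10*y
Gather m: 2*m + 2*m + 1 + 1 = 4*m + 2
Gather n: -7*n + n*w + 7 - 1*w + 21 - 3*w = n*(w - 7) - 4*w + 28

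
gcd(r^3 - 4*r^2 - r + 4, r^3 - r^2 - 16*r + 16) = r^2 - 5*r + 4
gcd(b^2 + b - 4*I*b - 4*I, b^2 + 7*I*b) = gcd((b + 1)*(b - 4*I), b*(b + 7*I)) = 1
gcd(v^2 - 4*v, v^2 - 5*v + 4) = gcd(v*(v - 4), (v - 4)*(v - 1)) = v - 4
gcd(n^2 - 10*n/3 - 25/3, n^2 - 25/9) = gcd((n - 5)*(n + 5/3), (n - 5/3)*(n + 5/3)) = n + 5/3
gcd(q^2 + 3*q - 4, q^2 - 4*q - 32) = q + 4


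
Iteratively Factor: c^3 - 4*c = (c + 2)*(c^2 - 2*c) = (c - 2)*(c + 2)*(c)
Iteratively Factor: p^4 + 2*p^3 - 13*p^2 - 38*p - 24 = (p - 4)*(p^3 + 6*p^2 + 11*p + 6) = (p - 4)*(p + 2)*(p^2 + 4*p + 3) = (p - 4)*(p + 2)*(p + 3)*(p + 1)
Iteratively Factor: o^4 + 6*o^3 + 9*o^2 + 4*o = (o + 4)*(o^3 + 2*o^2 + o) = (o + 1)*(o + 4)*(o^2 + o) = (o + 1)^2*(o + 4)*(o)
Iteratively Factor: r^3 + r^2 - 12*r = (r)*(r^2 + r - 12) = r*(r - 3)*(r + 4)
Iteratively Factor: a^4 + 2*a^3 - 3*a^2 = (a + 3)*(a^3 - a^2) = a*(a + 3)*(a^2 - a) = a*(a - 1)*(a + 3)*(a)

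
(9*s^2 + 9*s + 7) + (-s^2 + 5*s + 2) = 8*s^2 + 14*s + 9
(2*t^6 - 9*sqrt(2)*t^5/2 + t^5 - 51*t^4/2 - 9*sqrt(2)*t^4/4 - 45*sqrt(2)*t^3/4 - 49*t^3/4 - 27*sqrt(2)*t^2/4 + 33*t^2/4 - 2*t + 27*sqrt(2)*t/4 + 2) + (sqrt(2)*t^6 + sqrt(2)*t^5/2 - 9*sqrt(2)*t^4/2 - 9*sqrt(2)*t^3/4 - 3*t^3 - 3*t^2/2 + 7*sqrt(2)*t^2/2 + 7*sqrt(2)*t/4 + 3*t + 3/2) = sqrt(2)*t^6 + 2*t^6 - 4*sqrt(2)*t^5 + t^5 - 51*t^4/2 - 27*sqrt(2)*t^4/4 - 27*sqrt(2)*t^3/2 - 61*t^3/4 - 13*sqrt(2)*t^2/4 + 27*t^2/4 + t + 17*sqrt(2)*t/2 + 7/2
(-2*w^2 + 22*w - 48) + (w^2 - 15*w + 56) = -w^2 + 7*w + 8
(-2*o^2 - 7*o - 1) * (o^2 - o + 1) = -2*o^4 - 5*o^3 + 4*o^2 - 6*o - 1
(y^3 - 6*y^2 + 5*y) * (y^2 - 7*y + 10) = y^5 - 13*y^4 + 57*y^3 - 95*y^2 + 50*y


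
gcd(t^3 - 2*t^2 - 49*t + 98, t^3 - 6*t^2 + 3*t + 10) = t - 2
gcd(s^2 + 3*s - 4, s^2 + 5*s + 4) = s + 4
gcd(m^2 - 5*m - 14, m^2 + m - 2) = m + 2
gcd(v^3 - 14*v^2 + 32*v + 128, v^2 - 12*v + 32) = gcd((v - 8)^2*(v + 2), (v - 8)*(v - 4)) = v - 8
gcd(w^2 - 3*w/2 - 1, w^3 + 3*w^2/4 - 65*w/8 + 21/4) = w - 2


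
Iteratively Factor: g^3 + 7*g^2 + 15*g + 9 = (g + 1)*(g^2 + 6*g + 9) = (g + 1)*(g + 3)*(g + 3)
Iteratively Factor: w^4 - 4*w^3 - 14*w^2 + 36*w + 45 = (w - 5)*(w^3 + w^2 - 9*w - 9) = (w - 5)*(w + 3)*(w^2 - 2*w - 3) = (w - 5)*(w + 1)*(w + 3)*(w - 3)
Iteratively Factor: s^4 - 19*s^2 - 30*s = (s + 2)*(s^3 - 2*s^2 - 15*s) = s*(s + 2)*(s^2 - 2*s - 15) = s*(s + 2)*(s + 3)*(s - 5)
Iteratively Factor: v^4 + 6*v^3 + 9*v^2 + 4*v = (v + 1)*(v^3 + 5*v^2 + 4*v) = v*(v + 1)*(v^2 + 5*v + 4) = v*(v + 1)*(v + 4)*(v + 1)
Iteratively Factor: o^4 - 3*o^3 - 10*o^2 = (o)*(o^3 - 3*o^2 - 10*o) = o*(o + 2)*(o^2 - 5*o) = o*(o - 5)*(o + 2)*(o)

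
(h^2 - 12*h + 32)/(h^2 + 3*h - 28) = (h - 8)/(h + 7)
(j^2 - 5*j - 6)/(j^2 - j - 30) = (j + 1)/(j + 5)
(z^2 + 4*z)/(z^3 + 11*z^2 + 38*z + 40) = z/(z^2 + 7*z + 10)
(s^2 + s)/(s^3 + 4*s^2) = (s + 1)/(s*(s + 4))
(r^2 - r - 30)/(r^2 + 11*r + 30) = (r - 6)/(r + 6)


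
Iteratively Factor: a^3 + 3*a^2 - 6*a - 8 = (a + 1)*(a^2 + 2*a - 8) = (a + 1)*(a + 4)*(a - 2)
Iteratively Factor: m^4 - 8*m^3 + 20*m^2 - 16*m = (m - 4)*(m^3 - 4*m^2 + 4*m) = m*(m - 4)*(m^2 - 4*m + 4) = m*(m - 4)*(m - 2)*(m - 2)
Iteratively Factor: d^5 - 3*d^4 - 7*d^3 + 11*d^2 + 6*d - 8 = (d + 1)*(d^4 - 4*d^3 - 3*d^2 + 14*d - 8) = (d - 1)*(d + 1)*(d^3 - 3*d^2 - 6*d + 8) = (d - 1)^2*(d + 1)*(d^2 - 2*d - 8) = (d - 1)^2*(d + 1)*(d + 2)*(d - 4)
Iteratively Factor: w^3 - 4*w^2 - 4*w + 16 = (w - 4)*(w^2 - 4) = (w - 4)*(w + 2)*(w - 2)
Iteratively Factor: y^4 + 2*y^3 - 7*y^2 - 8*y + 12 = (y + 3)*(y^3 - y^2 - 4*y + 4) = (y - 1)*(y + 3)*(y^2 - 4) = (y - 2)*(y - 1)*(y + 3)*(y + 2)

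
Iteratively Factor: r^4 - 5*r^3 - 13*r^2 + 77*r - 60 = (r - 5)*(r^3 - 13*r + 12) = (r - 5)*(r - 1)*(r^2 + r - 12) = (r - 5)*(r - 1)*(r + 4)*(r - 3)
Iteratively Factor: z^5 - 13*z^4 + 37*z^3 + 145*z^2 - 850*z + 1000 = (z - 2)*(z^4 - 11*z^3 + 15*z^2 + 175*z - 500) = (z - 5)*(z - 2)*(z^3 - 6*z^2 - 15*z + 100) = (z - 5)^2*(z - 2)*(z^2 - z - 20) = (z - 5)^2*(z - 2)*(z + 4)*(z - 5)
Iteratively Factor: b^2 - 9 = (b - 3)*(b + 3)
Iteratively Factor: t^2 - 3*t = (t - 3)*(t)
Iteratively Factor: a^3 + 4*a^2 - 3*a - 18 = (a + 3)*(a^2 + a - 6) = (a + 3)^2*(a - 2)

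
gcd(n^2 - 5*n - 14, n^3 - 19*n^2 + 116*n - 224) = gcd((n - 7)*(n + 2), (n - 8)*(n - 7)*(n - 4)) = n - 7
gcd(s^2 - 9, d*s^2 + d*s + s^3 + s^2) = 1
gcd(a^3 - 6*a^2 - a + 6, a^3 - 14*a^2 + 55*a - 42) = a^2 - 7*a + 6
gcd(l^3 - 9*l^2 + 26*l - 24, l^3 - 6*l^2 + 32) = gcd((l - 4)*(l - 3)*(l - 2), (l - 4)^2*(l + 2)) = l - 4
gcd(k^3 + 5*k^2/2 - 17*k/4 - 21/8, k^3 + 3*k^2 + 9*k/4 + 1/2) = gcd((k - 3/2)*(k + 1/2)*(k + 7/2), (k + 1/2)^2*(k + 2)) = k + 1/2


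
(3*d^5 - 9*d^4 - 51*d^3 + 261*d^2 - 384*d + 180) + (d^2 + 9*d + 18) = 3*d^5 - 9*d^4 - 51*d^3 + 262*d^2 - 375*d + 198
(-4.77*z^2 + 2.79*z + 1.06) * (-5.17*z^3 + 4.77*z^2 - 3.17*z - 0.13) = 24.6609*z^5 - 37.1772*z^4 + 22.949*z^3 - 3.168*z^2 - 3.7229*z - 0.1378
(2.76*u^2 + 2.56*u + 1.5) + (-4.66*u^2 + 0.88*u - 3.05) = -1.9*u^2 + 3.44*u - 1.55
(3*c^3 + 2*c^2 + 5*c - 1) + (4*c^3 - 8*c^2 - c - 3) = 7*c^3 - 6*c^2 + 4*c - 4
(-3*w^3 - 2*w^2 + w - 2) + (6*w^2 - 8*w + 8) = -3*w^3 + 4*w^2 - 7*w + 6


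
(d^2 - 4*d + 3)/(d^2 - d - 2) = (-d^2 + 4*d - 3)/(-d^2 + d + 2)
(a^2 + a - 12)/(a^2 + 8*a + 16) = (a - 3)/(a + 4)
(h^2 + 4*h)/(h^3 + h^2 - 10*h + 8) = h/(h^2 - 3*h + 2)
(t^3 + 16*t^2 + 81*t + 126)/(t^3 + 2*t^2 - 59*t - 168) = (t + 6)/(t - 8)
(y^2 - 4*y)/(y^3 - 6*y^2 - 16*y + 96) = y/(y^2 - 2*y - 24)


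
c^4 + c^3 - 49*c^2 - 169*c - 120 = (c - 8)*(c + 1)*(c + 3)*(c + 5)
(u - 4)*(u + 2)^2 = u^3 - 12*u - 16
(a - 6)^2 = a^2 - 12*a + 36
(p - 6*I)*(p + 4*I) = p^2 - 2*I*p + 24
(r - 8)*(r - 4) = r^2 - 12*r + 32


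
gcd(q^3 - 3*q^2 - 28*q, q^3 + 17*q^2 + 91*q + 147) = 1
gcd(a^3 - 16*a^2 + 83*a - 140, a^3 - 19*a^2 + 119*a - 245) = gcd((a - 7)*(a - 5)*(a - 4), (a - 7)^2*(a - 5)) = a^2 - 12*a + 35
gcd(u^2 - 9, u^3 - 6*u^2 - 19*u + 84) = u - 3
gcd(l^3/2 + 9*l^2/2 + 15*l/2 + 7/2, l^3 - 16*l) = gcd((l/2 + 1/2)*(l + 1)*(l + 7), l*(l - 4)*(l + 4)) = 1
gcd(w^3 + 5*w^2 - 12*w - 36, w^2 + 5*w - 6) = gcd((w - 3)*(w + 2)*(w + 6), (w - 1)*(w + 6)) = w + 6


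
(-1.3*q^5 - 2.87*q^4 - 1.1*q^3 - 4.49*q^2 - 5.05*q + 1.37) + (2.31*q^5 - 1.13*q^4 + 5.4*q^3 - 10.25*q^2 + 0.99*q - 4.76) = 1.01*q^5 - 4.0*q^4 + 4.3*q^3 - 14.74*q^2 - 4.06*q - 3.39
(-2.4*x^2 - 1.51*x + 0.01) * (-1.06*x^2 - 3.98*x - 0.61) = 2.544*x^4 + 11.1526*x^3 + 7.4632*x^2 + 0.8813*x - 0.0061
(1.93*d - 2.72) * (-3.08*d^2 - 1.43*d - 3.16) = -5.9444*d^3 + 5.6177*d^2 - 2.2092*d + 8.5952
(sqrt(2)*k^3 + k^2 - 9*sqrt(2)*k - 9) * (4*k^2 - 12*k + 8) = 4*sqrt(2)*k^5 - 12*sqrt(2)*k^4 + 4*k^4 - 28*sqrt(2)*k^3 - 12*k^3 - 28*k^2 + 108*sqrt(2)*k^2 - 72*sqrt(2)*k + 108*k - 72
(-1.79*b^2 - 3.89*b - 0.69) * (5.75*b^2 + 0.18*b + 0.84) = -10.2925*b^4 - 22.6897*b^3 - 6.1713*b^2 - 3.3918*b - 0.5796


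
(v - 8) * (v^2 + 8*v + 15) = v^3 - 49*v - 120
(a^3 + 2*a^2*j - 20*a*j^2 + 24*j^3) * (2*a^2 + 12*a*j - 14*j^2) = 2*a^5 + 16*a^4*j - 30*a^3*j^2 - 220*a^2*j^3 + 568*a*j^4 - 336*j^5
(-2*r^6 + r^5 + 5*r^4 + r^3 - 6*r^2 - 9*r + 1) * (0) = 0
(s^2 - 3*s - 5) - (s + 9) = s^2 - 4*s - 14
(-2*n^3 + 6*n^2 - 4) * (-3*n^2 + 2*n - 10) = 6*n^5 - 22*n^4 + 32*n^3 - 48*n^2 - 8*n + 40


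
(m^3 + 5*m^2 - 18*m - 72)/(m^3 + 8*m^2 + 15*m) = (m^2 + 2*m - 24)/(m*(m + 5))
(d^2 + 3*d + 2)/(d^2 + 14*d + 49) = (d^2 + 3*d + 2)/(d^2 + 14*d + 49)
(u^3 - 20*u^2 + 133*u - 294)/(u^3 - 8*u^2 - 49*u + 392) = (u^2 - 13*u + 42)/(u^2 - u - 56)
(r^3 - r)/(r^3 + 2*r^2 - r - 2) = r/(r + 2)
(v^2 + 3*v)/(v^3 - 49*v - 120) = v/(v^2 - 3*v - 40)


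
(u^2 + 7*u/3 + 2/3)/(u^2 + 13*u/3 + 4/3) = (u + 2)/(u + 4)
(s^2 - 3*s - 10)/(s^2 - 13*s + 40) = (s + 2)/(s - 8)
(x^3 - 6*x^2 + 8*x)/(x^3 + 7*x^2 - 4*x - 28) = x*(x - 4)/(x^2 + 9*x + 14)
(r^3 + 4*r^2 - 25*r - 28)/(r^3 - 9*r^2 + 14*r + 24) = (r + 7)/(r - 6)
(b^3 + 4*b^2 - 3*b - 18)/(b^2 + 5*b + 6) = (b^2 + b - 6)/(b + 2)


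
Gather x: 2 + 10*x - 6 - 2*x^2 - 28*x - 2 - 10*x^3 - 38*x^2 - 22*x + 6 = -10*x^3 - 40*x^2 - 40*x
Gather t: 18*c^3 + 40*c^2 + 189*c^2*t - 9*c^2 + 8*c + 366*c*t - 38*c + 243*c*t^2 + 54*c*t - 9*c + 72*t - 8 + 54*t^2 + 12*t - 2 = 18*c^3 + 31*c^2 - 39*c + t^2*(243*c + 54) + t*(189*c^2 + 420*c + 84) - 10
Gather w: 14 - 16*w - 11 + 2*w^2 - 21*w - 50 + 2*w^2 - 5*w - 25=4*w^2 - 42*w - 72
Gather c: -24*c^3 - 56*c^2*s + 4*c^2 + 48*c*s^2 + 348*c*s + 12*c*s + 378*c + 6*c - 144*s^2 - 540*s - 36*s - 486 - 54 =-24*c^3 + c^2*(4 - 56*s) + c*(48*s^2 + 360*s + 384) - 144*s^2 - 576*s - 540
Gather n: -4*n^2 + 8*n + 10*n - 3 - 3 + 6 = -4*n^2 + 18*n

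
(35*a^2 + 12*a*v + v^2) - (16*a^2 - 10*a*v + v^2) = 19*a^2 + 22*a*v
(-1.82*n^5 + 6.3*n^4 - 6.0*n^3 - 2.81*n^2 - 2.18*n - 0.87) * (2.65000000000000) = -4.823*n^5 + 16.695*n^4 - 15.9*n^3 - 7.4465*n^2 - 5.777*n - 2.3055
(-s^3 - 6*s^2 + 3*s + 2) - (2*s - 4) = -s^3 - 6*s^2 + s + 6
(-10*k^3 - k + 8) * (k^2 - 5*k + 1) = -10*k^5 + 50*k^4 - 11*k^3 + 13*k^2 - 41*k + 8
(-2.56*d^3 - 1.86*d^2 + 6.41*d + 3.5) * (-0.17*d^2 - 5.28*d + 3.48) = 0.4352*d^5 + 13.833*d^4 - 0.177699999999999*d^3 - 40.9126*d^2 + 3.8268*d + 12.18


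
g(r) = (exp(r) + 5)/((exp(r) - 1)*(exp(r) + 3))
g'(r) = exp(r)/((exp(r) - 1)*(exp(r) + 3)) - (exp(r) + 5)*exp(r)/((exp(r) - 1)*(exp(r) + 3)^2) - (exp(r) + 5)*exp(r)/((exp(r) - 1)^2*(exp(r) + 3))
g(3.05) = 0.05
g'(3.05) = -0.06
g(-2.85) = -1.76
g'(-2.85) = -0.09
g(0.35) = 3.47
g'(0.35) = -12.08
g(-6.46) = -1.67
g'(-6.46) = -0.00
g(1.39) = 0.43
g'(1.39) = -0.62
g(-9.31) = -1.67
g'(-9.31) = -0.00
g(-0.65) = -3.28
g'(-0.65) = -3.41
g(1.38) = 0.43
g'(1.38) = -0.63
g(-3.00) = -1.74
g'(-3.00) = -0.08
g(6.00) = 0.00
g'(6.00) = 0.00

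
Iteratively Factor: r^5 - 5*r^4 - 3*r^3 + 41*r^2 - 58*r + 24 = (r - 2)*(r^4 - 3*r^3 - 9*r^2 + 23*r - 12) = (r - 2)*(r - 1)*(r^3 - 2*r^2 - 11*r + 12) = (r - 4)*(r - 2)*(r - 1)*(r^2 + 2*r - 3) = (r - 4)*(r - 2)*(r - 1)*(r + 3)*(r - 1)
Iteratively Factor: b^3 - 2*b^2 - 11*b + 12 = (b + 3)*(b^2 - 5*b + 4) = (b - 4)*(b + 3)*(b - 1)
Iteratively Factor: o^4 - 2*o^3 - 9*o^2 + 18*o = (o - 2)*(o^3 - 9*o) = (o - 3)*(o - 2)*(o^2 + 3*o) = (o - 3)*(o - 2)*(o + 3)*(o)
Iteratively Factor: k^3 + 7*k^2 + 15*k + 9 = (k + 1)*(k^2 + 6*k + 9) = (k + 1)*(k + 3)*(k + 3)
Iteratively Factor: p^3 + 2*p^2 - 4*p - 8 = (p + 2)*(p^2 - 4) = (p + 2)^2*(p - 2)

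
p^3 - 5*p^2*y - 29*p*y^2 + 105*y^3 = (p - 7*y)*(p - 3*y)*(p + 5*y)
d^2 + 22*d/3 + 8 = (d + 4/3)*(d + 6)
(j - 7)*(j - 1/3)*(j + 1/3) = j^3 - 7*j^2 - j/9 + 7/9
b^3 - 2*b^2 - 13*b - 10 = (b - 5)*(b + 1)*(b + 2)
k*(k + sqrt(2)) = k^2 + sqrt(2)*k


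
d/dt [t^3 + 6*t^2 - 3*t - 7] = 3*t^2 + 12*t - 3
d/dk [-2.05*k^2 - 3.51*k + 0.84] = -4.1*k - 3.51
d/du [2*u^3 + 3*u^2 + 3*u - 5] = 6*u^2 + 6*u + 3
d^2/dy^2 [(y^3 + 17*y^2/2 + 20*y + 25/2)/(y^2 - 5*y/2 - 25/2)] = 120/(y^3 - 15*y^2 + 75*y - 125)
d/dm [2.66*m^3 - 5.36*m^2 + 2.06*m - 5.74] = 7.98*m^2 - 10.72*m + 2.06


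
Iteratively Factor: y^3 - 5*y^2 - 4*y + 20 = (y - 5)*(y^2 - 4) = (y - 5)*(y + 2)*(y - 2)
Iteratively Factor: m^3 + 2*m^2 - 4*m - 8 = (m - 2)*(m^2 + 4*m + 4) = (m - 2)*(m + 2)*(m + 2)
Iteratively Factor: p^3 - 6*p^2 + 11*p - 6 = (p - 3)*(p^2 - 3*p + 2) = (p - 3)*(p - 2)*(p - 1)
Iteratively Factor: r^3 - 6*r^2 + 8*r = (r - 4)*(r^2 - 2*r) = r*(r - 4)*(r - 2)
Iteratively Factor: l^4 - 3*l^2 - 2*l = (l + 1)*(l^3 - l^2 - 2*l) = l*(l + 1)*(l^2 - l - 2) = l*(l + 1)^2*(l - 2)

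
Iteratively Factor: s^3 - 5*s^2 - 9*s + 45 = (s - 5)*(s^2 - 9) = (s - 5)*(s + 3)*(s - 3)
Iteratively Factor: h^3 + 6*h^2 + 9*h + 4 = (h + 1)*(h^2 + 5*h + 4) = (h + 1)^2*(h + 4)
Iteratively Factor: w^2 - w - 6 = (w - 3)*(w + 2)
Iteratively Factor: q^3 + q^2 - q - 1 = (q + 1)*(q^2 - 1) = (q + 1)^2*(q - 1)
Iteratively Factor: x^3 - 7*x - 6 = (x + 2)*(x^2 - 2*x - 3) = (x + 1)*(x + 2)*(x - 3)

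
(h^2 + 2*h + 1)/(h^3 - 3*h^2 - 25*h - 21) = (h + 1)/(h^2 - 4*h - 21)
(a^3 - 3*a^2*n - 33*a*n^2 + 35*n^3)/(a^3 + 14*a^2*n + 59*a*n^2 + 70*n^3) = (a^2 - 8*a*n + 7*n^2)/(a^2 + 9*a*n + 14*n^2)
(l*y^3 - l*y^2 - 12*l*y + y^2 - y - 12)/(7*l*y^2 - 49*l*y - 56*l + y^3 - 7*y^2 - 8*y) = (-l*y^3 + l*y^2 + 12*l*y - y^2 + y + 12)/(-7*l*y^2 + 49*l*y + 56*l - y^3 + 7*y^2 + 8*y)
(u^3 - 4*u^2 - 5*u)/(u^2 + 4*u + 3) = u*(u - 5)/(u + 3)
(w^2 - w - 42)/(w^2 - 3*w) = (w^2 - w - 42)/(w*(w - 3))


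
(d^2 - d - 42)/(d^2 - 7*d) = (d + 6)/d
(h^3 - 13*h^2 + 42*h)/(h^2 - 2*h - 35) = h*(h - 6)/(h + 5)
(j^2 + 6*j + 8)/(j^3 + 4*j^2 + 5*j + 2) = (j + 4)/(j^2 + 2*j + 1)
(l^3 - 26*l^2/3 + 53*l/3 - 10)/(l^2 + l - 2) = (l^2 - 23*l/3 + 10)/(l + 2)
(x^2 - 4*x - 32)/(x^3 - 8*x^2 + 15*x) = (x^2 - 4*x - 32)/(x*(x^2 - 8*x + 15))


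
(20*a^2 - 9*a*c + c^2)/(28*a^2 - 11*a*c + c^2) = (5*a - c)/(7*a - c)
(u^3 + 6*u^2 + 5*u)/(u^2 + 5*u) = u + 1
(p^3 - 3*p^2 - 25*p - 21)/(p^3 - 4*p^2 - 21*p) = (p + 1)/p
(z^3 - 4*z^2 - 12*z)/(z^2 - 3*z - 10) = z*(z - 6)/(z - 5)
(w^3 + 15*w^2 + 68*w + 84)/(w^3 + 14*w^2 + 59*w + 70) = (w + 6)/(w + 5)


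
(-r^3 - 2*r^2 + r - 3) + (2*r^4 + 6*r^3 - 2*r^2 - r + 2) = 2*r^4 + 5*r^3 - 4*r^2 - 1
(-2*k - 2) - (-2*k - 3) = 1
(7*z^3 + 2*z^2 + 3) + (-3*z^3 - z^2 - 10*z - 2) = 4*z^3 + z^2 - 10*z + 1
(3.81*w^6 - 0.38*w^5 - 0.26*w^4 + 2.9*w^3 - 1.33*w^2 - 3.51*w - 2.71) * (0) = 0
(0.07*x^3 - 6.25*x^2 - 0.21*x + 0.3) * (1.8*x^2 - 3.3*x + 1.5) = 0.126*x^5 - 11.481*x^4 + 20.352*x^3 - 8.142*x^2 - 1.305*x + 0.45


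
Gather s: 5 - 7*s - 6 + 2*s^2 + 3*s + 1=2*s^2 - 4*s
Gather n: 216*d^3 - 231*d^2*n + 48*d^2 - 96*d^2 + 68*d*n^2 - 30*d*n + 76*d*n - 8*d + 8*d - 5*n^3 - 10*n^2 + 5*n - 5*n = 216*d^3 - 48*d^2 - 5*n^3 + n^2*(68*d - 10) + n*(-231*d^2 + 46*d)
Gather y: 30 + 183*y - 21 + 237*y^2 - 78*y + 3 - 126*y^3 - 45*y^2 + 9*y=-126*y^3 + 192*y^2 + 114*y + 12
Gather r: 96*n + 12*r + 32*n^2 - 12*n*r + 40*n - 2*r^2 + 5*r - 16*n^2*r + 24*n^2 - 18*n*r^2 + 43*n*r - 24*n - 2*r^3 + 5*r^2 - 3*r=56*n^2 + 112*n - 2*r^3 + r^2*(3 - 18*n) + r*(-16*n^2 + 31*n + 14)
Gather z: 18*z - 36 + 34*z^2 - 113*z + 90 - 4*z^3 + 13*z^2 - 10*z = -4*z^3 + 47*z^2 - 105*z + 54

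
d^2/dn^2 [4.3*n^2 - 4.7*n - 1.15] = 8.60000000000000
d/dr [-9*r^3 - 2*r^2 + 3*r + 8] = -27*r^2 - 4*r + 3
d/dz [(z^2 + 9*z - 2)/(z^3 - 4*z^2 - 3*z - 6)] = (-z^4 - 18*z^3 + 39*z^2 - 28*z - 60)/(z^6 - 8*z^5 + 10*z^4 + 12*z^3 + 57*z^2 + 36*z + 36)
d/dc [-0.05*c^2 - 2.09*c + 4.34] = -0.1*c - 2.09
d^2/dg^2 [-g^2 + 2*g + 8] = -2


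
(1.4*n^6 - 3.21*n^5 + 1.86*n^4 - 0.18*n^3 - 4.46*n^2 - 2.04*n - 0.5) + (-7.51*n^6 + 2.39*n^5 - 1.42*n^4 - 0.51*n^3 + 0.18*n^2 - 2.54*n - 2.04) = -6.11*n^6 - 0.82*n^5 + 0.44*n^4 - 0.69*n^3 - 4.28*n^2 - 4.58*n - 2.54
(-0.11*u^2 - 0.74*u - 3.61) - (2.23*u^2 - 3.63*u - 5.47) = -2.34*u^2 + 2.89*u + 1.86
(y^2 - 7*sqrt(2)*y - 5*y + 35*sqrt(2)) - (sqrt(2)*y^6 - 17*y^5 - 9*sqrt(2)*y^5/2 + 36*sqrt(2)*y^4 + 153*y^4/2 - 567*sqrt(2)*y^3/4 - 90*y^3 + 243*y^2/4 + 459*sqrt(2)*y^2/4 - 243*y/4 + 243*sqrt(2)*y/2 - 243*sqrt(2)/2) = -sqrt(2)*y^6 + 9*sqrt(2)*y^5/2 + 17*y^5 - 153*y^4/2 - 36*sqrt(2)*y^4 + 90*y^3 + 567*sqrt(2)*y^3/4 - 459*sqrt(2)*y^2/4 - 239*y^2/4 - 257*sqrt(2)*y/2 + 223*y/4 + 313*sqrt(2)/2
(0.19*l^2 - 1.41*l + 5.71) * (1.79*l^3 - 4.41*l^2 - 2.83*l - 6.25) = 0.3401*l^5 - 3.3618*l^4 + 15.9013*l^3 - 22.3783*l^2 - 7.3468*l - 35.6875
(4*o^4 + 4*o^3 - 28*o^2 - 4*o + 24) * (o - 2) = 4*o^5 - 4*o^4 - 36*o^3 + 52*o^2 + 32*o - 48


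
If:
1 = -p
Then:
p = -1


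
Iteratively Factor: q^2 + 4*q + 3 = (q + 3)*(q + 1)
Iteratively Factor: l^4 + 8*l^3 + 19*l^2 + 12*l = (l)*(l^3 + 8*l^2 + 19*l + 12) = l*(l + 3)*(l^2 + 5*l + 4) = l*(l + 3)*(l + 4)*(l + 1)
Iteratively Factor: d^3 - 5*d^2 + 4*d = (d)*(d^2 - 5*d + 4) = d*(d - 4)*(d - 1)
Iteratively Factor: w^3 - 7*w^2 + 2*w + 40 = (w - 5)*(w^2 - 2*w - 8) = (w - 5)*(w - 4)*(w + 2)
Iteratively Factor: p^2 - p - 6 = (p + 2)*(p - 3)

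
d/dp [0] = 0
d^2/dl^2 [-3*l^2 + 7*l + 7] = -6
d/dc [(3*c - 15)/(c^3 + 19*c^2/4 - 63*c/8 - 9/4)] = 24*(-16*c^3 + 82*c^2 + 380*c - 333)/(64*c^6 + 608*c^5 + 436*c^4 - 5076*c^3 + 2601*c^2 + 2268*c + 324)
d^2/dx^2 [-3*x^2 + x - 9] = -6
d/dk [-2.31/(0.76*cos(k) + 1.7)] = -1.7556*sin(k)/(0.76*cos(k) + 1.7)^2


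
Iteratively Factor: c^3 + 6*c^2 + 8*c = (c + 2)*(c^2 + 4*c) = (c + 2)*(c + 4)*(c)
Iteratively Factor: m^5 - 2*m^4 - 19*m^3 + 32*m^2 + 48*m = (m + 1)*(m^4 - 3*m^3 - 16*m^2 + 48*m) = (m - 4)*(m + 1)*(m^3 + m^2 - 12*m) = (m - 4)*(m + 1)*(m + 4)*(m^2 - 3*m) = m*(m - 4)*(m + 1)*(m + 4)*(m - 3)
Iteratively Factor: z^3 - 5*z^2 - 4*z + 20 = (z + 2)*(z^2 - 7*z + 10) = (z - 2)*(z + 2)*(z - 5)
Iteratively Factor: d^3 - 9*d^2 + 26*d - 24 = (d - 3)*(d^2 - 6*d + 8) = (d - 3)*(d - 2)*(d - 4)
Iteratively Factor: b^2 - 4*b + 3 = (b - 3)*(b - 1)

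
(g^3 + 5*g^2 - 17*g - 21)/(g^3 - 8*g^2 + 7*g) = (g^3 + 5*g^2 - 17*g - 21)/(g*(g^2 - 8*g + 7))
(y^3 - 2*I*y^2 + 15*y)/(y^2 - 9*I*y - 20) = y*(y + 3*I)/(y - 4*I)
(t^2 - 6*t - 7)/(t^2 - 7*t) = (t + 1)/t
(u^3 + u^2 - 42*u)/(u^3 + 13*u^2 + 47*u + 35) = u*(u - 6)/(u^2 + 6*u + 5)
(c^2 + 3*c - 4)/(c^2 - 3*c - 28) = (c - 1)/(c - 7)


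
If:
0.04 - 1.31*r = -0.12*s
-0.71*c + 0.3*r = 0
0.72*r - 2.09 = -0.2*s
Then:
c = 0.31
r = 0.74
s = 7.78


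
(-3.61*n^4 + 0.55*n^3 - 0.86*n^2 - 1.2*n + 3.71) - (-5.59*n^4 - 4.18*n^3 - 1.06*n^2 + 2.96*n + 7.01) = 1.98*n^4 + 4.73*n^3 + 0.2*n^2 - 4.16*n - 3.3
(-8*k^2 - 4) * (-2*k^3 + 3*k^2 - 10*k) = 16*k^5 - 24*k^4 + 88*k^3 - 12*k^2 + 40*k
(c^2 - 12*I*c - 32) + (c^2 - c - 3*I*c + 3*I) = 2*c^2 - c - 15*I*c - 32 + 3*I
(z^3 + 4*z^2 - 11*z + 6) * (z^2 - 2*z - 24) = z^5 + 2*z^4 - 43*z^3 - 68*z^2 + 252*z - 144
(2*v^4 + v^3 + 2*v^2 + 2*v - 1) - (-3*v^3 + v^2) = 2*v^4 + 4*v^3 + v^2 + 2*v - 1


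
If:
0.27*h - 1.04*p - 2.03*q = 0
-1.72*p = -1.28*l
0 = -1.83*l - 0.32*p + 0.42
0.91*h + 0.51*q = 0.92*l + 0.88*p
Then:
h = 0.37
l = 0.20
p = 0.15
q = -0.03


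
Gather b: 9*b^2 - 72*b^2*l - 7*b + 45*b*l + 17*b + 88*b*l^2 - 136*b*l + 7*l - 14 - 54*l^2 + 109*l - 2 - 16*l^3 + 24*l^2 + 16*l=b^2*(9 - 72*l) + b*(88*l^2 - 91*l + 10) - 16*l^3 - 30*l^2 + 132*l - 16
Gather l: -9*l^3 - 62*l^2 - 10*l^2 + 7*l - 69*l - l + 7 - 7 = -9*l^3 - 72*l^2 - 63*l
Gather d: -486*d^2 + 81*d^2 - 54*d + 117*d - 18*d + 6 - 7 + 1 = -405*d^2 + 45*d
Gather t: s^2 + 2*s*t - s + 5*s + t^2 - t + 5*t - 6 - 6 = s^2 + 4*s + t^2 + t*(2*s + 4) - 12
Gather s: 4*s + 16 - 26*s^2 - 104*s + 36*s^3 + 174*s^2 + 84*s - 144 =36*s^3 + 148*s^2 - 16*s - 128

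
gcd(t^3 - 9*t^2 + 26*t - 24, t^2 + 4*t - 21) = t - 3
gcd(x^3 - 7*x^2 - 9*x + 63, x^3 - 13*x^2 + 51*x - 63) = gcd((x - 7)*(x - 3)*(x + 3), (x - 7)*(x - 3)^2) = x^2 - 10*x + 21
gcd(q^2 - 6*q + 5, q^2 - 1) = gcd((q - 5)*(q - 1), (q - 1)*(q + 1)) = q - 1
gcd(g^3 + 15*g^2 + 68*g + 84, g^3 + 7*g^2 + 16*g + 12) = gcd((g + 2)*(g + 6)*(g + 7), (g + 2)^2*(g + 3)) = g + 2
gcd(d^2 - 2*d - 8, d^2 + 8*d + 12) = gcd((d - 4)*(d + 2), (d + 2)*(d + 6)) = d + 2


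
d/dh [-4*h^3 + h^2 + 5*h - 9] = -12*h^2 + 2*h + 5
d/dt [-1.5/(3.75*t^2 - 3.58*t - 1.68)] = (11.25*t - 5.37)/(-3.75*t^2 + 3.58*t + 1.68)^2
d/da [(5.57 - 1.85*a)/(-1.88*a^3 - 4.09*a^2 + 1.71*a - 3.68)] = (-6.956*a^3 + 23.8483*a^2 + 45.5626*a - 2.7167)/(3.5344*a^6 + 15.3784*a^5 + 10.2985*a^4 - 0.151*a^3 + 33.0265*a^2 - 12.5856*a + 13.5424)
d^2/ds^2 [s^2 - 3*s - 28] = 2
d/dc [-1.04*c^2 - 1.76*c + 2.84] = -2.08*c - 1.76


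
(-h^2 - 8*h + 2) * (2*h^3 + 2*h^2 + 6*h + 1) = -2*h^5 - 18*h^4 - 18*h^3 - 45*h^2 + 4*h + 2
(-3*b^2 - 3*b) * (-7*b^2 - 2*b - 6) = 21*b^4 + 27*b^3 + 24*b^2 + 18*b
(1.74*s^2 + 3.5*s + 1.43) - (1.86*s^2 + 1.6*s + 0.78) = -0.12*s^2 + 1.9*s + 0.65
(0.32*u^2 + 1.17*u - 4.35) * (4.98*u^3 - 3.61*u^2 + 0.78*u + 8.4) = 1.5936*u^5 + 4.6714*u^4 - 25.6371*u^3 + 19.3041*u^2 + 6.435*u - 36.54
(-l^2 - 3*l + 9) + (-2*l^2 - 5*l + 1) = -3*l^2 - 8*l + 10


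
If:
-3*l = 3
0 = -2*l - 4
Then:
No Solution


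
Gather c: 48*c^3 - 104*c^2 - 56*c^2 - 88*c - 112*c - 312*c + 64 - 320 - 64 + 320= 48*c^3 - 160*c^2 - 512*c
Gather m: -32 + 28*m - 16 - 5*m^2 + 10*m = -5*m^2 + 38*m - 48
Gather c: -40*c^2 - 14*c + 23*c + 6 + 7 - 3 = -40*c^2 + 9*c + 10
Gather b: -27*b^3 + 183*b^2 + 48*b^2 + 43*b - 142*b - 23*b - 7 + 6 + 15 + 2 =-27*b^3 + 231*b^2 - 122*b + 16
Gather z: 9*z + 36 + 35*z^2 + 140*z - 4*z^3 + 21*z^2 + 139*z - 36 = -4*z^3 + 56*z^2 + 288*z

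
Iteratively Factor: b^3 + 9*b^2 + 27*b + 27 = (b + 3)*(b^2 + 6*b + 9) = (b + 3)^2*(b + 3)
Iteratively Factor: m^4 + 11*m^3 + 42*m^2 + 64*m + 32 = (m + 2)*(m^3 + 9*m^2 + 24*m + 16) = (m + 1)*(m + 2)*(m^2 + 8*m + 16) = (m + 1)*(m + 2)*(m + 4)*(m + 4)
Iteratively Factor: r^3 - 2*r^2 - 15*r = (r - 5)*(r^2 + 3*r) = (r - 5)*(r + 3)*(r)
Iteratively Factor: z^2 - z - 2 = (z - 2)*(z + 1)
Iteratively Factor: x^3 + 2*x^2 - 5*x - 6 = (x + 3)*(x^2 - x - 2) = (x + 1)*(x + 3)*(x - 2)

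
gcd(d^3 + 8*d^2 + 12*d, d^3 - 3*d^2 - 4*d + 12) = d + 2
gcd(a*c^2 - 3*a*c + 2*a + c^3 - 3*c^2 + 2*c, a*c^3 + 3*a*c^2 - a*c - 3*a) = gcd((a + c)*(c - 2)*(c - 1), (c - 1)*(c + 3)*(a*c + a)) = c - 1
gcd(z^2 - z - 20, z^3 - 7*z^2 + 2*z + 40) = z - 5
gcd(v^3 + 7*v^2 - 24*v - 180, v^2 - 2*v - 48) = v + 6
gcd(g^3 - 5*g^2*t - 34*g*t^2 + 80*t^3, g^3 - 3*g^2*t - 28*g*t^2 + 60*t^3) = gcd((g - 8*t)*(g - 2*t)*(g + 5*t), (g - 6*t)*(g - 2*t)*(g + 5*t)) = -g^2 - 3*g*t + 10*t^2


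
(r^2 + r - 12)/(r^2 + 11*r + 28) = (r - 3)/(r + 7)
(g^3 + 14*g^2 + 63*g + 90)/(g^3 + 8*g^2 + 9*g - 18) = (g + 5)/(g - 1)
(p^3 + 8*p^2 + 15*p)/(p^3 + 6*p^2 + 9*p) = (p + 5)/(p + 3)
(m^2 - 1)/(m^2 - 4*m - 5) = (m - 1)/(m - 5)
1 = 1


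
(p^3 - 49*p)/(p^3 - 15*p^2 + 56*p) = (p + 7)/(p - 8)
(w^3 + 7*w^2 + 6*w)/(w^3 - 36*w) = (w + 1)/(w - 6)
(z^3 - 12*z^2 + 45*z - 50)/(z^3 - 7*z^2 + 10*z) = (z - 5)/z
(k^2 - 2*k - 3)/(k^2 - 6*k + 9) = (k + 1)/(k - 3)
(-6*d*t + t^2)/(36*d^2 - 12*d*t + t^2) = t/(-6*d + t)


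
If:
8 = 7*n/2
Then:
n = 16/7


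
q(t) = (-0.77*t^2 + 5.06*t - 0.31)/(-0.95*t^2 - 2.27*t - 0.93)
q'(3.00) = 0.21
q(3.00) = -0.49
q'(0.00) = -6.25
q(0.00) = 0.33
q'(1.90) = 0.26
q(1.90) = -0.75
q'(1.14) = 0.18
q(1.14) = -0.94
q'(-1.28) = 24.20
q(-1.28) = -19.20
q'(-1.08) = 7.75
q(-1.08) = -16.14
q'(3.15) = 0.20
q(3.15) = -0.46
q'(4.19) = 0.15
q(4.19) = -0.27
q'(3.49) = 0.19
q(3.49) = -0.39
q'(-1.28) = 24.20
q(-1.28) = -19.20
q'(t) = (5.06 - 1.54*t)/(-0.95*t^2 - 2.27*t - 0.93) + (1.9*t + 2.27)*(-0.77*t^2 + 5.06*t - 0.31)/(-0.95*t^2 - 2.27*t - 0.93)^2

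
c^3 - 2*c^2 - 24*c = c*(c - 6)*(c + 4)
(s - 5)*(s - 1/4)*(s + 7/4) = s^3 - 7*s^2/2 - 127*s/16 + 35/16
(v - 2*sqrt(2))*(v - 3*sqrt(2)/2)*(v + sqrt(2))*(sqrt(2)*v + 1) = sqrt(2)*v^4 - 4*v^3 - 7*sqrt(2)*v^2/2 + 11*v + 6*sqrt(2)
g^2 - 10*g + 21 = (g - 7)*(g - 3)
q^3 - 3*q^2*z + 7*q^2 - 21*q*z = q*(q + 7)*(q - 3*z)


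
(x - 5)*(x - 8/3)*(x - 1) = x^3 - 26*x^2/3 + 21*x - 40/3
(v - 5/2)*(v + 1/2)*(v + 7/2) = v^3 + 3*v^2/2 - 33*v/4 - 35/8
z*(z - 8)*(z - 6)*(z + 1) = z^4 - 13*z^3 + 34*z^2 + 48*z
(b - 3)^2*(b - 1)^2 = b^4 - 8*b^3 + 22*b^2 - 24*b + 9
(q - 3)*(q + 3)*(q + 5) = q^3 + 5*q^2 - 9*q - 45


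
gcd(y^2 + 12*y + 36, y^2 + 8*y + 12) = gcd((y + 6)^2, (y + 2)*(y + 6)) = y + 6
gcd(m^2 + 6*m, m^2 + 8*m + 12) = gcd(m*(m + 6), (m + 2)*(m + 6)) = m + 6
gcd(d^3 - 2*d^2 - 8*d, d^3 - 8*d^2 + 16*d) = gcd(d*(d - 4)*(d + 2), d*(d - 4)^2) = d^2 - 4*d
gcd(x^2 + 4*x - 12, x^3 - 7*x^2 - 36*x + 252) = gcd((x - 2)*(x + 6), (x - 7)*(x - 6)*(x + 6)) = x + 6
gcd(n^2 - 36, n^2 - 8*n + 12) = n - 6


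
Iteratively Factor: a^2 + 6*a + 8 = (a + 2)*(a + 4)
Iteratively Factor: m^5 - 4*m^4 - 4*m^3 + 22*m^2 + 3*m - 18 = (m + 2)*(m^4 - 6*m^3 + 8*m^2 + 6*m - 9) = (m - 1)*(m + 2)*(m^3 - 5*m^2 + 3*m + 9) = (m - 3)*(m - 1)*(m + 2)*(m^2 - 2*m - 3) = (m - 3)*(m - 1)*(m + 1)*(m + 2)*(m - 3)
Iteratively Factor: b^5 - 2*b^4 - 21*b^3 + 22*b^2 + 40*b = (b + 4)*(b^4 - 6*b^3 + 3*b^2 + 10*b) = (b + 1)*(b + 4)*(b^3 - 7*b^2 + 10*b) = (b - 2)*(b + 1)*(b + 4)*(b^2 - 5*b) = b*(b - 2)*(b + 1)*(b + 4)*(b - 5)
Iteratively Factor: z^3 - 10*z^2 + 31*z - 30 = (z - 2)*(z^2 - 8*z + 15) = (z - 3)*(z - 2)*(z - 5)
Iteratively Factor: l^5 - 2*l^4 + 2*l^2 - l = (l - 1)*(l^4 - l^3 - l^2 + l) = (l - 1)^2*(l^3 - l) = (l - 1)^2*(l + 1)*(l^2 - l) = (l - 1)^3*(l + 1)*(l)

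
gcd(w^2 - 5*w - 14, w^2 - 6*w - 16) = w + 2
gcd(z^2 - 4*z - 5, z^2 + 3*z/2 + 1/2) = z + 1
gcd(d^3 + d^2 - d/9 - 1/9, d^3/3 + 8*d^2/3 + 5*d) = 1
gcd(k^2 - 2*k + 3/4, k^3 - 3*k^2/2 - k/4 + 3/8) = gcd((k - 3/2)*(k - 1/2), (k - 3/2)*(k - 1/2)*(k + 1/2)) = k^2 - 2*k + 3/4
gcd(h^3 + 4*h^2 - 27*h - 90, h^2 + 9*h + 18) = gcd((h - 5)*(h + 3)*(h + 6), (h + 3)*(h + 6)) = h^2 + 9*h + 18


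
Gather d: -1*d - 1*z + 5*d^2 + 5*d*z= 5*d^2 + d*(5*z - 1) - z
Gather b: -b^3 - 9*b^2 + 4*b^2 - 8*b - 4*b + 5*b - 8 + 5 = -b^3 - 5*b^2 - 7*b - 3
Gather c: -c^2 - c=-c^2 - c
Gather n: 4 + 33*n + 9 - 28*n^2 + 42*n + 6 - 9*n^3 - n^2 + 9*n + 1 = -9*n^3 - 29*n^2 + 84*n + 20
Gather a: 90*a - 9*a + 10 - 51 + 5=81*a - 36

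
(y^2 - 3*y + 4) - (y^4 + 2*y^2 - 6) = -y^4 - y^2 - 3*y + 10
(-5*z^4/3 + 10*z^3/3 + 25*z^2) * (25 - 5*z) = 25*z^5/3 - 175*z^4/3 - 125*z^3/3 + 625*z^2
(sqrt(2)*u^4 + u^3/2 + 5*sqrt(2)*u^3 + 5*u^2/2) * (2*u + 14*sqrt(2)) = 2*sqrt(2)*u^5 + 10*sqrt(2)*u^4 + 29*u^4 + 7*sqrt(2)*u^3 + 145*u^3 + 35*sqrt(2)*u^2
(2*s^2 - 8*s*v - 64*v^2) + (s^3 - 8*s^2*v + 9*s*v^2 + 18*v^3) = s^3 - 8*s^2*v + 2*s^2 + 9*s*v^2 - 8*s*v + 18*v^3 - 64*v^2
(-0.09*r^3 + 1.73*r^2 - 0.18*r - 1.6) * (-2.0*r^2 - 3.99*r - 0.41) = 0.18*r^5 - 3.1009*r^4 - 6.5058*r^3 + 3.2089*r^2 + 6.4578*r + 0.656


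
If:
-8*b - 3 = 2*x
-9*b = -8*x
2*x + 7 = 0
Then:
No Solution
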